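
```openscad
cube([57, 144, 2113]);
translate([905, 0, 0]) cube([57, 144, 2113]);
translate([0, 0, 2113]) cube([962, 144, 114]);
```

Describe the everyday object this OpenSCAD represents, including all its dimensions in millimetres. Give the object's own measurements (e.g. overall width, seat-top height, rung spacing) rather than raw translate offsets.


A door frame. The clear opening is 848 mm wide and 2113 mm high. Two 57 mm wide jambs, 144 mm deep, stand either side of the opening from the floor to the top of the opening. A 114 mm thick head sits across the top of both jambs, spanning the full outside width of the frame.


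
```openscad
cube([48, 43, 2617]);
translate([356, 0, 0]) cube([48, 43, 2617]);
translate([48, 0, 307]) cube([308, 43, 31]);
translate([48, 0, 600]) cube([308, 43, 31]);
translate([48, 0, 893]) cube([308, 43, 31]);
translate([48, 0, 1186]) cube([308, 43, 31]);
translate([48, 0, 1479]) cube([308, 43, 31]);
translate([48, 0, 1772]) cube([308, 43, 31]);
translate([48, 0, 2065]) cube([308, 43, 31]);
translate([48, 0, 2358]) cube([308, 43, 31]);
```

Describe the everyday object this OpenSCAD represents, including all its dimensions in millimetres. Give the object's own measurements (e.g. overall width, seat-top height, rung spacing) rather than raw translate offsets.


A straight ladder. Two 48×43 mm vertical rails, 2617 mm tall, stand 404 mm apart (outside-to-outside) with their front faces coplanar on the −y side. 8 rungs, each 43 mm deep and 31 mm tall, span between the inner faces of the rails, front faces flush with the rails. The lowest rung's underside is at z = 307 mm and rungs are spaced 293 mm apart (underside to underside).


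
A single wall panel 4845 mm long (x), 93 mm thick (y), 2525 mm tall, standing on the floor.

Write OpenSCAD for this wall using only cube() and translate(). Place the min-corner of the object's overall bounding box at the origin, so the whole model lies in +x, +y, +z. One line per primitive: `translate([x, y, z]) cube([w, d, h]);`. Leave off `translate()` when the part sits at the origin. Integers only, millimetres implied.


cube([4845, 93, 2525]);


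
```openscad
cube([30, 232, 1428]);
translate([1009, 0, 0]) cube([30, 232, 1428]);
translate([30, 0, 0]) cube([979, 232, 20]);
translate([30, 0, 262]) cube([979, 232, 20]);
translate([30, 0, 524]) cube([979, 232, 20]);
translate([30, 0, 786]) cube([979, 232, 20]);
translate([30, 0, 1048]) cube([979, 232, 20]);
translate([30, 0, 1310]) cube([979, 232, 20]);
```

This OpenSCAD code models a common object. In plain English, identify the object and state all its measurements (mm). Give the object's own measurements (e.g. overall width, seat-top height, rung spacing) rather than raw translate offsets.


An open bookshelf. Two side panels, each 30 mm thick, 232 mm deep and 1428 mm tall, stand 1039 mm apart (outside-to-outside). Between them sit 6 shelves, each 20 mm thick and 232 mm deep, spanning the full gap between the sides. The bottom shelf rests on the floor (its underside at z = 0) and the clear gap between one shelf's top and the next shelf's underside is 242 mm.


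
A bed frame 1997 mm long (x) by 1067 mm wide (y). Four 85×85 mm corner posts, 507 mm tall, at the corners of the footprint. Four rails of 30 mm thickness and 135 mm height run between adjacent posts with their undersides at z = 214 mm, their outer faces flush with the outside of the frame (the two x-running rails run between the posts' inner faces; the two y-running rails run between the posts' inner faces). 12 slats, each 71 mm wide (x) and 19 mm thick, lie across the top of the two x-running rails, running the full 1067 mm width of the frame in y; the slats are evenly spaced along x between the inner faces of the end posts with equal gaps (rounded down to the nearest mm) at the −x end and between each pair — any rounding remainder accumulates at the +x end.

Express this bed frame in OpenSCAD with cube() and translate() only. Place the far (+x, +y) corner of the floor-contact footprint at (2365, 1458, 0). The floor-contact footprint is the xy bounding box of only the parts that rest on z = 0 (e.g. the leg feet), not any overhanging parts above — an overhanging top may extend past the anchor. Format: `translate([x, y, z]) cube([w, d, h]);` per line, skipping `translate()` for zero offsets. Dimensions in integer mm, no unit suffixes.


// slat z = rail_z + rail_h = 214 + 135 = 349
// slat gap = ⌊(1827 − 12·71) / 13⌋ = 75
translate([368, 391, 0]) cube([85, 85, 507]);
translate([368, 1373, 0]) cube([85, 85, 507]);
translate([2280, 391, 0]) cube([85, 85, 507]);
translate([2280, 1373, 0]) cube([85, 85, 507]);
translate([453, 391, 214]) cube([1827, 30, 135]);
translate([453, 1428, 214]) cube([1827, 30, 135]);
translate([368, 476, 214]) cube([30, 897, 135]);
translate([2335, 476, 214]) cube([30, 897, 135]);
translate([528, 391, 349]) cube([71, 1067, 19]);
translate([674, 391, 349]) cube([71, 1067, 19]);
translate([820, 391, 349]) cube([71, 1067, 19]);
translate([966, 391, 349]) cube([71, 1067, 19]);
translate([1112, 391, 349]) cube([71, 1067, 19]);
translate([1258, 391, 349]) cube([71, 1067, 19]);
translate([1404, 391, 349]) cube([71, 1067, 19]);
translate([1550, 391, 349]) cube([71, 1067, 19]);
translate([1696, 391, 349]) cube([71, 1067, 19]);
translate([1842, 391, 349]) cube([71, 1067, 19]);
translate([1988, 391, 349]) cube([71, 1067, 19]);
translate([2134, 391, 349]) cube([71, 1067, 19]);


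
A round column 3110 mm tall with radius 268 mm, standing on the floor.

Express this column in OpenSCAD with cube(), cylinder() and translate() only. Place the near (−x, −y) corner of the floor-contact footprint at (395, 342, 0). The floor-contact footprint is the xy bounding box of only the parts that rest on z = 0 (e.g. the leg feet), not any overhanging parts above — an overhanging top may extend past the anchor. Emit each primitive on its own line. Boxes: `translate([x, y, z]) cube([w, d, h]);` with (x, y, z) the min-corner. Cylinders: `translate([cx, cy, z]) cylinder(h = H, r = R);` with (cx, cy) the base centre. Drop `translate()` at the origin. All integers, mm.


translate([663, 610, 0]) cylinder(h = 3110, r = 268);


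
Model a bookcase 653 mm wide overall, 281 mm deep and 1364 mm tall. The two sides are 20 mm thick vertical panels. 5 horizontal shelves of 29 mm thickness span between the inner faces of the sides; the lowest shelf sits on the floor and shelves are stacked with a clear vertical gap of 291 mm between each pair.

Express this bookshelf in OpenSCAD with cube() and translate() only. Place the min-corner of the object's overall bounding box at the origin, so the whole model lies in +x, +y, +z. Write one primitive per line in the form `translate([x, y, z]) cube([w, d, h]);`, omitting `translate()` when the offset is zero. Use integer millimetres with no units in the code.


cube([20, 281, 1364]);
translate([633, 0, 0]) cube([20, 281, 1364]);
translate([20, 0, 0]) cube([613, 281, 29]);
translate([20, 0, 320]) cube([613, 281, 29]);
translate([20, 0, 640]) cube([613, 281, 29]);
translate([20, 0, 960]) cube([613, 281, 29]);
translate([20, 0, 1280]) cube([613, 281, 29]);


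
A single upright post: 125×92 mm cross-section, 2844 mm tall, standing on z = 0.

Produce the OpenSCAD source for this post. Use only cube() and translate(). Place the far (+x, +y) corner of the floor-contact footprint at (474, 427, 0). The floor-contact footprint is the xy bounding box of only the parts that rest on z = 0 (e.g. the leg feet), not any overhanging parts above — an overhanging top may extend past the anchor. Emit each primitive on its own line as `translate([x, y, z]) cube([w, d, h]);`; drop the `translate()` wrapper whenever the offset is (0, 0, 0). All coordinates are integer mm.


translate([349, 335, 0]) cube([125, 92, 2844]);


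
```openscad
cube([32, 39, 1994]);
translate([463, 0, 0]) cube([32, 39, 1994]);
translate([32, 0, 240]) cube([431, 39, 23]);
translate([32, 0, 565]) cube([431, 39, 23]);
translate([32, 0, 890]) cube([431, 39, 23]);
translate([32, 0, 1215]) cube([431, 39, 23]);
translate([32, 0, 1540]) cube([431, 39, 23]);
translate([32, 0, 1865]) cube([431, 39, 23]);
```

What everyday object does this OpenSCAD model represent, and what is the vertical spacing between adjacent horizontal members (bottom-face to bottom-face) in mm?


A ladder. The rung spacing is 325 mm.

Two tall 32×39 posts with 6 short bars between them — a ladder. Adjacent rungs sit at z = 240 and z = 565, so the spacing is 565 − 240 = 325 mm.


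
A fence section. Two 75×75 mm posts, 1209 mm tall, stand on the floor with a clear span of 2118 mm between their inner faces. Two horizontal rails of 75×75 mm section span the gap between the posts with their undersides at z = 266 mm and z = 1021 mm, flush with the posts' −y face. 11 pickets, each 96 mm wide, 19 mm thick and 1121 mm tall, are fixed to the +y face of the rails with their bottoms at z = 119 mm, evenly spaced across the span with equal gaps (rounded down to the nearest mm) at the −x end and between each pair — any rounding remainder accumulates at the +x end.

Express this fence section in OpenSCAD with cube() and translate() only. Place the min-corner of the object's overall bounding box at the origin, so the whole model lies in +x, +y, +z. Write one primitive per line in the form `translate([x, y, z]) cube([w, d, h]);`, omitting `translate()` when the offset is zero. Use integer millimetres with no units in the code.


cube([75, 75, 1209]);
translate([2193, 0, 0]) cube([75, 75, 1209]);
translate([75, 0, 266]) cube([2118, 75, 75]);
translate([75, 0, 1021]) cube([2118, 75, 75]);
translate([163, 75, 119]) cube([96, 19, 1121]);
translate([347, 75, 119]) cube([96, 19, 1121]);
translate([531, 75, 119]) cube([96, 19, 1121]);
translate([715, 75, 119]) cube([96, 19, 1121]);
translate([899, 75, 119]) cube([96, 19, 1121]);
translate([1083, 75, 119]) cube([96, 19, 1121]);
translate([1267, 75, 119]) cube([96, 19, 1121]);
translate([1451, 75, 119]) cube([96, 19, 1121]);
translate([1635, 75, 119]) cube([96, 19, 1121]);
translate([1819, 75, 119]) cube([96, 19, 1121]);
translate([2003, 75, 119]) cube([96, 19, 1121]);


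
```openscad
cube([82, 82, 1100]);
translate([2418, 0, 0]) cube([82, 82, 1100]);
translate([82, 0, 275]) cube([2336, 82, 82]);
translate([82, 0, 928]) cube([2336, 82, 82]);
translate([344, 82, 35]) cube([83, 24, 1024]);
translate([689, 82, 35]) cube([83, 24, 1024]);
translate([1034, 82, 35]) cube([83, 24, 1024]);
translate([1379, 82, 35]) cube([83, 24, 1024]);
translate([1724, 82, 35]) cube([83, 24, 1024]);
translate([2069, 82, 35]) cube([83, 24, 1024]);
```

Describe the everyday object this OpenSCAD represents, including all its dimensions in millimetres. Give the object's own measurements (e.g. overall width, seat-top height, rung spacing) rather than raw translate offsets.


A fence section. Two 82×82 mm posts, 1100 mm tall, stand on the floor with a clear span of 2336 mm between their inner faces. Two horizontal rails of 82×82 mm section span the gap between the posts with their undersides at z = 275 mm and z = 928 mm, flush with the posts' −y face. 6 pickets, each 83 mm wide, 24 mm thick and 1024 mm tall, are fixed to the +y face of the rails with their bottoms at z = 35 mm, spaced across the span with a 262 mm gap after the −x post and between neighbouring pickets, with 266 mm left before the +x post.


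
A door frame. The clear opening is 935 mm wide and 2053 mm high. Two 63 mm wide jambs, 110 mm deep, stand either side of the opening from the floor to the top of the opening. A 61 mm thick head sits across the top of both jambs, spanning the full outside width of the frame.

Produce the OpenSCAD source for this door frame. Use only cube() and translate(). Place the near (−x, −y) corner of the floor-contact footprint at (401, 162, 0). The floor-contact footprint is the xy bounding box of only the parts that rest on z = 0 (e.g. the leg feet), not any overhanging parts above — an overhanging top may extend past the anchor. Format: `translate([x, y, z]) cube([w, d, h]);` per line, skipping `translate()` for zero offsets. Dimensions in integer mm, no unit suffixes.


translate([401, 162, 0]) cube([63, 110, 2053]);
translate([1399, 162, 0]) cube([63, 110, 2053]);
translate([401, 162, 2053]) cube([1061, 110, 61]);


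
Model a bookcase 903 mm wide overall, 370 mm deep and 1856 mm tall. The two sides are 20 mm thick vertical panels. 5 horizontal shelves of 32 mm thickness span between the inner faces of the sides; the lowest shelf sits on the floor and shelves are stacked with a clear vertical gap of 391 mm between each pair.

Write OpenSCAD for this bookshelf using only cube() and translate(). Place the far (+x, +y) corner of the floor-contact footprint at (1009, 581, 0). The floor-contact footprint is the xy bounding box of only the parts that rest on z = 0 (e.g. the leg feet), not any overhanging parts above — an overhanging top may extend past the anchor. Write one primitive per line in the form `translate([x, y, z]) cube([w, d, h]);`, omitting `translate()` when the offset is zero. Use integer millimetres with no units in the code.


translate([106, 211, 0]) cube([20, 370, 1856]);
translate([989, 211, 0]) cube([20, 370, 1856]);
translate([126, 211, 0]) cube([863, 370, 32]);
translate([126, 211, 423]) cube([863, 370, 32]);
translate([126, 211, 846]) cube([863, 370, 32]);
translate([126, 211, 1269]) cube([863, 370, 32]);
translate([126, 211, 1692]) cube([863, 370, 32]);


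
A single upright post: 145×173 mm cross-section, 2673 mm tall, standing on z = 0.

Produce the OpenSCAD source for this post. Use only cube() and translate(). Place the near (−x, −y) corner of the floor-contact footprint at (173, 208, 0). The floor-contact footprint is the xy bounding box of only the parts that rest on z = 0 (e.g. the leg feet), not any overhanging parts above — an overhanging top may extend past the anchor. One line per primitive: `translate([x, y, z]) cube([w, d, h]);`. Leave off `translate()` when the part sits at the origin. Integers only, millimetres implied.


translate([173, 208, 0]) cube([145, 173, 2673]);


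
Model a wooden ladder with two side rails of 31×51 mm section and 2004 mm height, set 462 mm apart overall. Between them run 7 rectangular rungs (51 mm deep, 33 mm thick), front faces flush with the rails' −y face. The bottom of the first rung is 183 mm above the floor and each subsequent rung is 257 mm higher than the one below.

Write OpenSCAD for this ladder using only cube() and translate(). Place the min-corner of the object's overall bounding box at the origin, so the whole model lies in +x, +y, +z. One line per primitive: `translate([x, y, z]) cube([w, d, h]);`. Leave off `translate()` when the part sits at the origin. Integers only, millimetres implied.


cube([31, 51, 2004]);
translate([431, 0, 0]) cube([31, 51, 2004]);
translate([31, 0, 183]) cube([400, 51, 33]);
translate([31, 0, 440]) cube([400, 51, 33]);
translate([31, 0, 697]) cube([400, 51, 33]);
translate([31, 0, 954]) cube([400, 51, 33]);
translate([31, 0, 1211]) cube([400, 51, 33]);
translate([31, 0, 1468]) cube([400, 51, 33]);
translate([31, 0, 1725]) cube([400, 51, 33]);


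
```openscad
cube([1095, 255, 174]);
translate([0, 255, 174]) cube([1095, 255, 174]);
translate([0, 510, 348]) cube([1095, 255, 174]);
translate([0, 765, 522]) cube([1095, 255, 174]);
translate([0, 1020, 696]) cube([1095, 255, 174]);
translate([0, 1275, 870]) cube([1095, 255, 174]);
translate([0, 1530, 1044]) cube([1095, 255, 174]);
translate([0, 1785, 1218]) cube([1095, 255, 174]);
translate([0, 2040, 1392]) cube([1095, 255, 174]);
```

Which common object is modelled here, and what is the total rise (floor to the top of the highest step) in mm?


A staircase. The total rise is 1566 mm.

9 identical blocks, each offset up and back from the previous — a staircase. Each step is 174 mm tall and there are 9 of them, so the total rise is 9 × 174 = 1566 mm.


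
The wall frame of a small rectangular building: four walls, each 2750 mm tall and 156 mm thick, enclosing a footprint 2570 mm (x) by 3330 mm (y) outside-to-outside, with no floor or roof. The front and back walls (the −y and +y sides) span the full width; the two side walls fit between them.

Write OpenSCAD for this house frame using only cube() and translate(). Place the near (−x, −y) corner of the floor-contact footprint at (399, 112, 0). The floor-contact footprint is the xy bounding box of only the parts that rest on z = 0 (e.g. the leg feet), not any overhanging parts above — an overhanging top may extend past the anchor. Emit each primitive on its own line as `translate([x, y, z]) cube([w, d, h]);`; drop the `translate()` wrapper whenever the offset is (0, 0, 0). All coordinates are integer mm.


translate([399, 112, 0]) cube([2570, 156, 2750]);
translate([399, 3286, 0]) cube([2570, 156, 2750]);
translate([399, 268, 0]) cube([156, 3018, 2750]);
translate([2813, 268, 0]) cube([156, 3018, 2750]);


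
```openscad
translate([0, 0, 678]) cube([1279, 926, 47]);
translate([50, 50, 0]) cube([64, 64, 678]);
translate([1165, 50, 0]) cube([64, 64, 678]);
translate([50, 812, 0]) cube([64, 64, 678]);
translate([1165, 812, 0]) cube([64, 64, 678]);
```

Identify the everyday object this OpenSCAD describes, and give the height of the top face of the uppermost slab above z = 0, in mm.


A table. The table height is 725 mm.

A 1279×926×47 slab sits at z = 678 on four 64 mm square posts — a table. The top surface is at 678 + 47 = 725 mm.


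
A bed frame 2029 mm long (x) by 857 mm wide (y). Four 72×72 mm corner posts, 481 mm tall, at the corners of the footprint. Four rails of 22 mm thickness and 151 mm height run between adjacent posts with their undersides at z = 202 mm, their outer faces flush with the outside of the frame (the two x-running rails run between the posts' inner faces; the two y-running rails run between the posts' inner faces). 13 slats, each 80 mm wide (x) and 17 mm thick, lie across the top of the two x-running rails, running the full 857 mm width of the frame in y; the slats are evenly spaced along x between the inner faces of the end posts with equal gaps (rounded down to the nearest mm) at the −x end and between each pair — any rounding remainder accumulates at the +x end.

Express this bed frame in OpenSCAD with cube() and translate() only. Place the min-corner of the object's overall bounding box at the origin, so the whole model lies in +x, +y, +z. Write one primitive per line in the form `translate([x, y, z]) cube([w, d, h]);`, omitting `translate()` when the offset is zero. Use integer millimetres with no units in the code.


cube([72, 72, 481]);
translate([0, 785, 0]) cube([72, 72, 481]);
translate([1957, 0, 0]) cube([72, 72, 481]);
translate([1957, 785, 0]) cube([72, 72, 481]);
translate([72, 0, 202]) cube([1885, 22, 151]);
translate([72, 835, 202]) cube([1885, 22, 151]);
translate([0, 72, 202]) cube([22, 713, 151]);
translate([2007, 72, 202]) cube([22, 713, 151]);
translate([132, 0, 353]) cube([80, 857, 17]);
translate([272, 0, 353]) cube([80, 857, 17]);
translate([412, 0, 353]) cube([80, 857, 17]);
translate([552, 0, 353]) cube([80, 857, 17]);
translate([692, 0, 353]) cube([80, 857, 17]);
translate([832, 0, 353]) cube([80, 857, 17]);
translate([972, 0, 353]) cube([80, 857, 17]);
translate([1112, 0, 353]) cube([80, 857, 17]);
translate([1252, 0, 353]) cube([80, 857, 17]);
translate([1392, 0, 353]) cube([80, 857, 17]);
translate([1532, 0, 353]) cube([80, 857, 17]);
translate([1672, 0, 353]) cube([80, 857, 17]);
translate([1812, 0, 353]) cube([80, 857, 17]);


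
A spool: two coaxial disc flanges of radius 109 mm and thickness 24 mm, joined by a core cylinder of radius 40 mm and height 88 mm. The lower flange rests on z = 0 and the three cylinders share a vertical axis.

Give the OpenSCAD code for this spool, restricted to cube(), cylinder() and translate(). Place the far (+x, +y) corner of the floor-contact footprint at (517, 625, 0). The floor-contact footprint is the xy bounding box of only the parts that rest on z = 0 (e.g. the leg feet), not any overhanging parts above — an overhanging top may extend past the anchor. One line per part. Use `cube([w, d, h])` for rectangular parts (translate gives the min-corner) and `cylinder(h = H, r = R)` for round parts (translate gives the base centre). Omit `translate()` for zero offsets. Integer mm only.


translate([408, 516, 0]) cylinder(h = 24, r = 109);
translate([408, 516, 24]) cylinder(h = 88, r = 40);
translate([408, 516, 112]) cylinder(h = 24, r = 109);


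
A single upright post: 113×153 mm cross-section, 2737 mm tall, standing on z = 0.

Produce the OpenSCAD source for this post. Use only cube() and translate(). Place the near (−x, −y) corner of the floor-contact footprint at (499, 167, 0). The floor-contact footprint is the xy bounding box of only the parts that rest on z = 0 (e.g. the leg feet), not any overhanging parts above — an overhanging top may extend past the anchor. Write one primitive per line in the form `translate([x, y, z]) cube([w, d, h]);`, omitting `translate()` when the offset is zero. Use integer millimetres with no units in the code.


translate([499, 167, 0]) cube([113, 153, 2737]);


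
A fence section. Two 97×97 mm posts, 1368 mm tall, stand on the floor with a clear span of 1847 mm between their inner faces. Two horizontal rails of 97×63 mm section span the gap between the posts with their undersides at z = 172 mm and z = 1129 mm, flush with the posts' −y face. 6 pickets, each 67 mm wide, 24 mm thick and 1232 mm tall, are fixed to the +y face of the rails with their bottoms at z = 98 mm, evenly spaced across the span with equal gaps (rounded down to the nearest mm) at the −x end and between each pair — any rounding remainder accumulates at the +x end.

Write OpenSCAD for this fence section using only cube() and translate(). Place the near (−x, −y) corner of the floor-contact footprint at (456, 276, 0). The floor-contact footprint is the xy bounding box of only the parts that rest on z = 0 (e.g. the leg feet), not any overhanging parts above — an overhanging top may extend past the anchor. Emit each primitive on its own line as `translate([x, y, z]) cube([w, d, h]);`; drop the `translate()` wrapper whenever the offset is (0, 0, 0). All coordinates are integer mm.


translate([456, 276, 0]) cube([97, 97, 1368]);
translate([2400, 276, 0]) cube([97, 97, 1368]);
translate([553, 276, 172]) cube([1847, 97, 63]);
translate([553, 276, 1129]) cube([1847, 97, 63]);
translate([759, 373, 98]) cube([67, 24, 1232]);
translate([1032, 373, 98]) cube([67, 24, 1232]);
translate([1305, 373, 98]) cube([67, 24, 1232]);
translate([1578, 373, 98]) cube([67, 24, 1232]);
translate([1851, 373, 98]) cube([67, 24, 1232]);
translate([2124, 373, 98]) cube([67, 24, 1232]);


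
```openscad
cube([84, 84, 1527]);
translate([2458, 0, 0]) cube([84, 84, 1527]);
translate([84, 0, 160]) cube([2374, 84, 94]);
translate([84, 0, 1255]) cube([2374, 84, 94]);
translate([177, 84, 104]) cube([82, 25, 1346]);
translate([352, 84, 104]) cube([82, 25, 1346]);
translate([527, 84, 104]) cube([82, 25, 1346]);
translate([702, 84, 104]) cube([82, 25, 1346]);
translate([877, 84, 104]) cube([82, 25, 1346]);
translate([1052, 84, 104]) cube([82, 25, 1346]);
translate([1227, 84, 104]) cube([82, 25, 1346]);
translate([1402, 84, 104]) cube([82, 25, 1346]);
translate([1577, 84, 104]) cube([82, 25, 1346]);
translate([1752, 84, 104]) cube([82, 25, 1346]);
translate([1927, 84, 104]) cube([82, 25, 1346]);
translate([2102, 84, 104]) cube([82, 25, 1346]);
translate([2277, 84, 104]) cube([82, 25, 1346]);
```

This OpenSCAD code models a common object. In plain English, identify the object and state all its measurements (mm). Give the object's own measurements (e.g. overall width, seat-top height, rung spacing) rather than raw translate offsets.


A fence section. Two 84×84 mm posts, 1527 mm tall, stand on the floor with a clear span of 2374 mm between their inner faces. Two horizontal rails of 84×94 mm section span the gap between the posts with their undersides at z = 160 mm and z = 1255 mm, flush with the posts' −y face. 13 pickets, each 82 mm wide, 25 mm thick and 1346 mm tall, are fixed to the +y face of the rails with their bottoms at z = 104 mm, spaced across the span with a 93 mm gap after the −x post and between neighbouring pickets, with 99 mm left before the +x post.


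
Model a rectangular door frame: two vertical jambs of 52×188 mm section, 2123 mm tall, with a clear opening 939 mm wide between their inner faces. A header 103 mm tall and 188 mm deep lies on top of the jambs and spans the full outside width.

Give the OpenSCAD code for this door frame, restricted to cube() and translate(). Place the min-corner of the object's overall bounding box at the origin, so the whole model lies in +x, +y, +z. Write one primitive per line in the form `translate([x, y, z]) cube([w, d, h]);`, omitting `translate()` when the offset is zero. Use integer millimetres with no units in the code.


cube([52, 188, 2123]);
translate([991, 0, 0]) cube([52, 188, 2123]);
translate([0, 0, 2123]) cube([1043, 188, 103]);


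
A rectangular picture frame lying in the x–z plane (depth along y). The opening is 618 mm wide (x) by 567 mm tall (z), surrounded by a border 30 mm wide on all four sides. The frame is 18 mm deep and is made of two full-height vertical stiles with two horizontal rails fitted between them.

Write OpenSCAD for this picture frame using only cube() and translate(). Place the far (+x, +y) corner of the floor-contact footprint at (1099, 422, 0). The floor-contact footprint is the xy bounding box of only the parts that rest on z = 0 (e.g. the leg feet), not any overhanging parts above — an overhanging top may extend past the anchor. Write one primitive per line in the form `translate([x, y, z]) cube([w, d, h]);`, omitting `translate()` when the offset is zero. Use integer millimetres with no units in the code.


translate([421, 404, 0]) cube([30, 18, 627]);
translate([1069, 404, 0]) cube([30, 18, 627]);
translate([451, 404, 0]) cube([618, 18, 30]);
translate([451, 404, 597]) cube([618, 18, 30]);


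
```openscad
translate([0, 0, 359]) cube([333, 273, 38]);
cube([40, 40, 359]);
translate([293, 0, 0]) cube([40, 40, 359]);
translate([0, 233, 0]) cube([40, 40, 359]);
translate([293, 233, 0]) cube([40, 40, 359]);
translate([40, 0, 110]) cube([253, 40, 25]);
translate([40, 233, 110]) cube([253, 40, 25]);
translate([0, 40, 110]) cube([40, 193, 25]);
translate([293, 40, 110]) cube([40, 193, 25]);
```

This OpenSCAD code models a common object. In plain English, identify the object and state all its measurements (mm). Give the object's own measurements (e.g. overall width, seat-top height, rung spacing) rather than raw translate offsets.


A simple wooden stool: a rectangular seat 333 mm (x) by 273 mm (y), 38 mm thick, top face at z = 397 mm, on four square legs, each 40×40 mm in cross-section. The legs rest on z = 0, each flush with a corner of the seat. Four stretchers, 40 mm wide and 25 mm tall, connect adjacent legs with their undersides at z = 110 mm, each running between the inner faces of the legs it joins and aligned with the legs' outer faces on the other axis.


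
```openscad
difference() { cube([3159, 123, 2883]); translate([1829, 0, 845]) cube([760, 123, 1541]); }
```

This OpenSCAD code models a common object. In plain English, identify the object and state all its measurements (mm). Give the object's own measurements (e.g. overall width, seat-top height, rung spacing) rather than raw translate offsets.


A wall 3159 mm long (x), 123 mm thick (y), 2883 mm tall, with a rectangular window opening cut through it. The opening is 760 mm wide and 1541 mm tall; its sill is at z = 845 mm and its near (−x) edge is 1829 mm from the wall's −x end. The opening passes through the full wall thickness.


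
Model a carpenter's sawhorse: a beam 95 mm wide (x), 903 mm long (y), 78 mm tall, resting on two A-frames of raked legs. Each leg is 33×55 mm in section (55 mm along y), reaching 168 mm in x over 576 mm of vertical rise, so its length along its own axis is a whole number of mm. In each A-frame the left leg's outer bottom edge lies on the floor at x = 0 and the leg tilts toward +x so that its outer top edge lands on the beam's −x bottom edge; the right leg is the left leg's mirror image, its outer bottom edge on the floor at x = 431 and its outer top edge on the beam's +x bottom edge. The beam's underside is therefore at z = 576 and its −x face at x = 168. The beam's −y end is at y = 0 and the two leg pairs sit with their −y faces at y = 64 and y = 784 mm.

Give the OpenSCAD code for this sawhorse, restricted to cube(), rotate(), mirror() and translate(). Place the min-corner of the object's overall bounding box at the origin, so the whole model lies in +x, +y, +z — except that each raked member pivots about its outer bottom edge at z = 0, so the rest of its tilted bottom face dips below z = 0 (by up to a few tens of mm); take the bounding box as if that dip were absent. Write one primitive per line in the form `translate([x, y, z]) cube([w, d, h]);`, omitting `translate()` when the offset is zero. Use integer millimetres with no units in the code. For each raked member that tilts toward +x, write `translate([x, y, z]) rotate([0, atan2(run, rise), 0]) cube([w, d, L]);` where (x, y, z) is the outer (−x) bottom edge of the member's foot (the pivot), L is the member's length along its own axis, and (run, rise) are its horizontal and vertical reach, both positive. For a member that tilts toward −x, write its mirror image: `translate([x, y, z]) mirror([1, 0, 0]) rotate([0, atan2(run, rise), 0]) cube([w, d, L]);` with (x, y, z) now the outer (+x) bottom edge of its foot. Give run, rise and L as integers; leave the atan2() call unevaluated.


// leg length = √(168² + 576²) = 600
// right-leg outer foot x = 2·168 + 95 = 431
// beam min-corner = (168, 0, 576)
translate([168, 0, 576]) cube([95, 903, 78]);
translate([0, 64, 0]) rotate([0, atan2(168, 576), 0]) cube([33, 55, 600]);
translate([431, 64, 0]) mirror([1, 0, 0]) rotate([0, atan2(168, 576), 0]) cube([33, 55, 600]);
translate([0, 784, 0]) rotate([0, atan2(168, 576), 0]) cube([33, 55, 600]);
translate([431, 784, 0]) mirror([1, 0, 0]) rotate([0, atan2(168, 576), 0]) cube([33, 55, 600]);


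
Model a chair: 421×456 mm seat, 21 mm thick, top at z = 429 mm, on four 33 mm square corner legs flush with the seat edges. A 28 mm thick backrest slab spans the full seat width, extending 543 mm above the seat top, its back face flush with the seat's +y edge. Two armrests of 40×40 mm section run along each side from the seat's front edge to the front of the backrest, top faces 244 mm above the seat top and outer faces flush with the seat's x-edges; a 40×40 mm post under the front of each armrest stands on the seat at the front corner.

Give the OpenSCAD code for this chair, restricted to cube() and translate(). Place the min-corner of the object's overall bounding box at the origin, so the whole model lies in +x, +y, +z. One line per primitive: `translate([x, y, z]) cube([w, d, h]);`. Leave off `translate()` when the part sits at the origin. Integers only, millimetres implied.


translate([0, 0, 408]) cube([421, 456, 21]);
cube([33, 33, 408]);
translate([388, 0, 0]) cube([33, 33, 408]);
translate([0, 423, 0]) cube([33, 33, 408]);
translate([388, 423, 0]) cube([33, 33, 408]);
translate([0, 428, 429]) cube([421, 28, 543]);
translate([0, 0, 633]) cube([40, 428, 40]);
translate([381, 0, 633]) cube([40, 428, 40]);
translate([0, 0, 429]) cube([40, 40, 204]);
translate([381, 0, 429]) cube([40, 40, 204]);


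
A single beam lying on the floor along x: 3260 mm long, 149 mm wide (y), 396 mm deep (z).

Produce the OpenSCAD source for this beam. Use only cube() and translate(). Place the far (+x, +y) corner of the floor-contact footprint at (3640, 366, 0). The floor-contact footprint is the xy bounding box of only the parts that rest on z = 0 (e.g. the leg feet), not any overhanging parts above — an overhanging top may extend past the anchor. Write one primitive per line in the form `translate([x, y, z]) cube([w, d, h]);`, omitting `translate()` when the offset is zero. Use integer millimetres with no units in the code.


translate([380, 217, 0]) cube([3260, 149, 396]);


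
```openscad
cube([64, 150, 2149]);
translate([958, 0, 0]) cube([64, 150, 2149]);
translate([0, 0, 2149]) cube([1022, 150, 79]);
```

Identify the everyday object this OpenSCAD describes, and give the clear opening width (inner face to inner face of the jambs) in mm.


A door frame. The clear opening width is 894 mm.

Two 2149 mm tall posts with a header on top — a door frame. The left jamb is 64 mm wide at x = 0; the right jamb starts at x = 958. The clear opening is 958 − 64 = 894 mm.


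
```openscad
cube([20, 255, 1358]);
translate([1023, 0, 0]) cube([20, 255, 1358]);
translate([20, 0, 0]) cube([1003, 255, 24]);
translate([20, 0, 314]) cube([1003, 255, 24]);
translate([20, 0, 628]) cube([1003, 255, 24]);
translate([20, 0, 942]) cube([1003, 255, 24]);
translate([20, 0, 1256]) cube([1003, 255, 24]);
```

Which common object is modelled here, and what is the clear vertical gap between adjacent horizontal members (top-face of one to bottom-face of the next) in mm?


A bookshelf. The clear shelf gap is 290 mm.

Two tall side panels with 5 horizontal boards between them — a bookshelf. The first two shelf undersides are at z = 0 and z = 314; with shelf thickness 24, the clear gap is 314 − 0 − 24 = 290 mm.


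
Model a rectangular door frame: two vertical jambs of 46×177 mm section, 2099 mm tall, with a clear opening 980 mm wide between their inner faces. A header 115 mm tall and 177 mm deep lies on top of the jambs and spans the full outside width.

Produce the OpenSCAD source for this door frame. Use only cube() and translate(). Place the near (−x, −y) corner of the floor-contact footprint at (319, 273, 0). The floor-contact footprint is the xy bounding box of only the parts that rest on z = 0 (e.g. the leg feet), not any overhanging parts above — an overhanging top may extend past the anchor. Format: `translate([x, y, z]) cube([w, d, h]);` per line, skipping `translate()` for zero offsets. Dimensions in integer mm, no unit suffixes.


translate([319, 273, 0]) cube([46, 177, 2099]);
translate([1345, 273, 0]) cube([46, 177, 2099]);
translate([319, 273, 2099]) cube([1072, 177, 115]);


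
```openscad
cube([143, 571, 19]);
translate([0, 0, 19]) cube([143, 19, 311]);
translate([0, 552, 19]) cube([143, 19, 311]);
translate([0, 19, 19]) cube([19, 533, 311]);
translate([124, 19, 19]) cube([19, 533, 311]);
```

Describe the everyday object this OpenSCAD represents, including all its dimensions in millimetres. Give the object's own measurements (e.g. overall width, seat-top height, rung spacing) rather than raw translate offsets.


An open-topped rectangular box: outside dimensions 143×571×330 mm, with a uniform wall and base thickness of 19 mm. The base is a full 143×571 slab on the floor; four walls sit on top of the base. The front and back walls (the −y and +y sides) span the full width; the two side walls fit between them.


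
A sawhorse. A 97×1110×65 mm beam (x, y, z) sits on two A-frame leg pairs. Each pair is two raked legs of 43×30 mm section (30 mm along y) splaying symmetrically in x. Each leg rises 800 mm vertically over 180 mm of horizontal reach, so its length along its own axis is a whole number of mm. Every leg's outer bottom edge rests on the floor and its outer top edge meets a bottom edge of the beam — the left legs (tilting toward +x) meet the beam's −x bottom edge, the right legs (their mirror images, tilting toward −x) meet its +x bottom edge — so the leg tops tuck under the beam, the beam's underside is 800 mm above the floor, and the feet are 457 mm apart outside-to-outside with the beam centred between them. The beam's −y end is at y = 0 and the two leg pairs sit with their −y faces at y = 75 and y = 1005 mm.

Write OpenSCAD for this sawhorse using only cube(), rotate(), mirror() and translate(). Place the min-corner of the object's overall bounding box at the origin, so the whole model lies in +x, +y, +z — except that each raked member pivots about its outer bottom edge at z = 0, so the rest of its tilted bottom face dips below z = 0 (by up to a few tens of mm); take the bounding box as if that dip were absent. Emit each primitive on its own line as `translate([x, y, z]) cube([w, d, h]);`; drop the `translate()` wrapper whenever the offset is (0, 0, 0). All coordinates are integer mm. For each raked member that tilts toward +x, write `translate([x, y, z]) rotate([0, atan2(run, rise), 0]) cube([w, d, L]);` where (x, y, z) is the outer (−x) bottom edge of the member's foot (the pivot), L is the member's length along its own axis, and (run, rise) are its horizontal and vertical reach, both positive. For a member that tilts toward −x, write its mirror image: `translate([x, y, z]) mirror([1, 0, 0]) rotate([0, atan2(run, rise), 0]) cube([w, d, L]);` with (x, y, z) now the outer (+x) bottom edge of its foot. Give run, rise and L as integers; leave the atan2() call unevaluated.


// leg length = √(180² + 800²) = 820
// right-leg outer foot x = 2·180 + 97 = 457
// beam min-corner = (180, 0, 800)
translate([180, 0, 800]) cube([97, 1110, 65]);
translate([0, 75, 0]) rotate([0, atan2(180, 800), 0]) cube([43, 30, 820]);
translate([457, 75, 0]) mirror([1, 0, 0]) rotate([0, atan2(180, 800), 0]) cube([43, 30, 820]);
translate([0, 1005, 0]) rotate([0, atan2(180, 800), 0]) cube([43, 30, 820]);
translate([457, 1005, 0]) mirror([1, 0, 0]) rotate([0, atan2(180, 800), 0]) cube([43, 30, 820]);


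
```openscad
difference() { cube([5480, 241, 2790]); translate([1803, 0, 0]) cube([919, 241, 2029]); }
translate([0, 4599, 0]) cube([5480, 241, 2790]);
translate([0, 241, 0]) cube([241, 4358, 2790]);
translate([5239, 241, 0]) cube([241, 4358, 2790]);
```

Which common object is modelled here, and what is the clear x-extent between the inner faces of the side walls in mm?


A single room. The interior width is 4998 mm.

Four walls enclosing a rectangle with a door in the front wall — a room. Outside width 5480 minus two 241 mm walls gives 4998 mm.


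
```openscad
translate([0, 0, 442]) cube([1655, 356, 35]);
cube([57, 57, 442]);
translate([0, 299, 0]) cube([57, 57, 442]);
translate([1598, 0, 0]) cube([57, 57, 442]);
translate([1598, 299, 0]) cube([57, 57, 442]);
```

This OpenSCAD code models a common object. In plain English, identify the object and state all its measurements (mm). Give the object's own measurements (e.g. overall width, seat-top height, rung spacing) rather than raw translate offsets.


A long wooden bench with a 1655 mm (x) × 356 mm (y) seat, 35 mm thick, its top surface 477 mm above the floor. Four 57 mm square legs at the seat corners, flush with the edges, run from z = 0 to the seat underside.


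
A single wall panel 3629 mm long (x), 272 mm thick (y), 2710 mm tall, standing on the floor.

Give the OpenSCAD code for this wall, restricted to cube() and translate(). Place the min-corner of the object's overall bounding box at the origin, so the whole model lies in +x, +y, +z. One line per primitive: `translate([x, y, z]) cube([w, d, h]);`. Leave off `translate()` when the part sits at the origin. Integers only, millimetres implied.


cube([3629, 272, 2710]);


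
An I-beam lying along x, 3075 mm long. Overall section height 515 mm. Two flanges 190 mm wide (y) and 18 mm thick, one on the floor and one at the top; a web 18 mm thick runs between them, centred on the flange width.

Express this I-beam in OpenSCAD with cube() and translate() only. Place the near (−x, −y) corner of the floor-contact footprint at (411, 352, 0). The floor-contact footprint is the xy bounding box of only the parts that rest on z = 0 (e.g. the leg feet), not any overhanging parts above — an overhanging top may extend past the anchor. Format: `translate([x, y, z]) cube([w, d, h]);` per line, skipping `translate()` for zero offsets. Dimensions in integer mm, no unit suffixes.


translate([411, 352, 0]) cube([3075, 190, 18]);
translate([411, 438, 18]) cube([3075, 18, 479]);
translate([411, 352, 497]) cube([3075, 190, 18]);
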